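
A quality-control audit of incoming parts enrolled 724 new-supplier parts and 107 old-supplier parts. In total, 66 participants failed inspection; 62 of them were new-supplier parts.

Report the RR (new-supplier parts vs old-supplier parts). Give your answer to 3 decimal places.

new-supplier parts without the outcome: 724 − 62 = 662
old-supplier parts with the outcome: 66 − 62 = 4
old-supplier parts without the outcome: 107 − 4 = 103
risk, new-supplier parts = 62/724 = 0.08564
risk, old-supplier parts = 4/107 = 0.03738
RR = 0.08564 / 0.03738 = 2.291

RR ≈ 2.291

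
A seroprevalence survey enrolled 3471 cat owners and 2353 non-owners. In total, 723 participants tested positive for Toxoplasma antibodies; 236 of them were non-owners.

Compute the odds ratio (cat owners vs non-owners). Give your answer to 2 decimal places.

cat owners with the outcome: 723 − 236 = 487
cat owners without the outcome: 3471 − 487 = 2984
non-owners without the outcome: 2353 − 236 = 2117
OR = (487 × 2117) / (2984 × 236) = 1030979/704224 ≈ 1.46

OR ≈ 1.46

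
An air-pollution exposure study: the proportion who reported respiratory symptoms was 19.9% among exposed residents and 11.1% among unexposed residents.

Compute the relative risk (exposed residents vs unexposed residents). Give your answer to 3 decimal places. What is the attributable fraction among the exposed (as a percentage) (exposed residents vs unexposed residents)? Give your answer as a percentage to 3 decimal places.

RR = 0.1990 / 0.1110 = 1.793
AR% = (0.1990 − 0.1110) / 0.1990 = 0.4422 → 44.221%

RR = 1.793; AR% = 44.221%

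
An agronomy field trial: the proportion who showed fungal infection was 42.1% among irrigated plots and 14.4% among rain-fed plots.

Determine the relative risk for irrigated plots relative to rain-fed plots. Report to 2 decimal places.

RR = 0.4210 / 0.1440 = 2.92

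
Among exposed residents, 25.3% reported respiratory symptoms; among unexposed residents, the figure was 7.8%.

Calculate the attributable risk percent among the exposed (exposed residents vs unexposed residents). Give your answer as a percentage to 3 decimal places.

AR% = (0.2530 − 0.0780) / 0.2530 = 0.6917 → 69.170%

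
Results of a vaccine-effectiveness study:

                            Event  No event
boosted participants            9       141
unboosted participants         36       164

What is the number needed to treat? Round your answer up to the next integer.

risk, boosted participants = 9/150 = 0.060000
risk, unboosted participants = 36/200 = 0.180000
absolute risk difference = 0.120000
1 / 0.120000 = 8.333 → round up → 9

9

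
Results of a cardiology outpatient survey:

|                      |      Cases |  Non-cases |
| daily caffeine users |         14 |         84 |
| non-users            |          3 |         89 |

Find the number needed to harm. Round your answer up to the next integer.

NNH: 10

risk, daily caffeine users = 14/98 = 0.142857
risk, non-users = 3/92 = 0.032609
absolute risk difference = 0.110248
1 / 0.110248 = 9.070 → round up → 10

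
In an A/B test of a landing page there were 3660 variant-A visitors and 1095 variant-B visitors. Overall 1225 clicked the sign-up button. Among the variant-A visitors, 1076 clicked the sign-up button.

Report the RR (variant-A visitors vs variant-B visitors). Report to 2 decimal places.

2.16

variant-A visitors without the outcome: 3660 − 1076 = 2584
variant-B visitors with the outcome: 1225 − 1076 = 149
variant-B visitors without the outcome: 1095 − 149 = 946
risk, variant-A visitors = 1076/3660 = 0.2940
risk, variant-B visitors = 149/1095 = 0.1361
RR = 0.2940 / 0.1361 = 2.16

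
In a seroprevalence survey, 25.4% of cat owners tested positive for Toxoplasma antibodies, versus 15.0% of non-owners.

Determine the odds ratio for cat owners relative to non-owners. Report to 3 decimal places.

1.929

odds, cat owners = 0.2540/0.7460 = 0.3405
odds, non-owners = 0.1500/0.8500 = 0.1765
OR = 0.3405 / 0.1765 = 1.929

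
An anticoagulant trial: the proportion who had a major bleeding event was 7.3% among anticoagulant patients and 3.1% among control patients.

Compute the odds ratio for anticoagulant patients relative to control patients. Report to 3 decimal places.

odds, anticoagulant patients = 0.07300/0.92700 = 0.07875
odds, control patients = 0.03100/0.96900 = 0.03199
OR = 0.07875 / 0.03199 = 2.462

OR = 2.462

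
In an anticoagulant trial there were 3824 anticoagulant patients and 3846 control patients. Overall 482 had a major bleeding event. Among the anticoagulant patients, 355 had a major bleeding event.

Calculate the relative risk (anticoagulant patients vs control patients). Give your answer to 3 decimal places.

RR = 2.811

anticoagulant patients without the outcome: 3824 − 355 = 3469
control patients with the outcome: 482 − 355 = 127
control patients without the outcome: 3846 − 127 = 3719
risk, anticoagulant patients = 355/3824 = 0.09283
risk, control patients = 127/3846 = 0.03302
RR = 0.09283 / 0.03302 = 2.811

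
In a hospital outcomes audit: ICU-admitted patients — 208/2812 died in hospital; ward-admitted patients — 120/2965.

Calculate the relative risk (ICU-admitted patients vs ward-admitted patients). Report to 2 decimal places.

risk, ICU-admitted patients = 208/2812 = 0.07397
risk, ward-admitted patients = 120/2965 = 0.04047
RR = 0.07397 / 0.04047 = 1.83

1.83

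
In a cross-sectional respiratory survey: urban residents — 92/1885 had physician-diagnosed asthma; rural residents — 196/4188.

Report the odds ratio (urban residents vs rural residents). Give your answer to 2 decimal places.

1.05

odds, urban residents = 92/1793 = 0.05131
odds, rural residents = 196/3992 = 0.04910
OR = 0.05131 / 0.04910 = 1.05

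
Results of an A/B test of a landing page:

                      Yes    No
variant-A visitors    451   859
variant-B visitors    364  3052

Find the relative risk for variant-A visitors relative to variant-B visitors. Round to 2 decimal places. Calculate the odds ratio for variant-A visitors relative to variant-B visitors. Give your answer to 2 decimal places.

RR = 3.23; OR = 4.40

risk, variant-A visitors = 451/1310 = 0.3443
risk, variant-B visitors = 364/3416 = 0.1066
RR = 0.3443 / 0.1066 = 3.23
OR = (451 × 3052) / (859 × 364) = 1376452/312676 ≈ 4.40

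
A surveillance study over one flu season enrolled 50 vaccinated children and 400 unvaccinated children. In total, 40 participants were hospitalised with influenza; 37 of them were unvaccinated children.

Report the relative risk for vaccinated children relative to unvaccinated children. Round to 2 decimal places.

0.65

vaccinated children with the outcome: 40 − 37 = 3
vaccinated children without the outcome: 50 − 3 = 47
unvaccinated children without the outcome: 400 − 37 = 363
risk, vaccinated children = 3/50 = 0.0600
risk, unvaccinated children = 37/400 = 0.0925
RR = 0.0600 / 0.0925 = 0.65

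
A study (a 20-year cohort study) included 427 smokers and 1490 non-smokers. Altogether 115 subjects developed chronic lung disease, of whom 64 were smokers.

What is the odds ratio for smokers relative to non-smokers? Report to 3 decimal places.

OR ≈ 4.975

smokers without the outcome: 427 − 64 = 363
non-smokers with the outcome: 115 − 64 = 51
non-smokers without the outcome: 1490 − 51 = 1439
odds, smokers = 64/363 = 0.17631
odds, non-smokers = 51/1439 = 0.03544
OR = 0.17631 / 0.03544 = 4.975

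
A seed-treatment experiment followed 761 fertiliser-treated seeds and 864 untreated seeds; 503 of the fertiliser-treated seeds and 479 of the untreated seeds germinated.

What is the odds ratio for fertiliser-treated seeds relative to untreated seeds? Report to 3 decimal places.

odds, fertiliser-treated seeds = 503/258 = 1.9496
odds, untreated seeds = 479/385 = 1.2442
OR = 1.9496 / 1.2442 = 1.567

1.567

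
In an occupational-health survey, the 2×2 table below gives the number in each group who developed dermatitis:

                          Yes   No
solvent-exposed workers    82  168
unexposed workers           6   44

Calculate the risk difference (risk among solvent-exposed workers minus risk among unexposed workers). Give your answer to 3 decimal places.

risk, solvent-exposed workers = 82/250 = 0.3280
risk, unexposed workers = 6/50 = 0.1200
risk difference = 0.3280 − 0.1200 = 0.208

RD: 0.208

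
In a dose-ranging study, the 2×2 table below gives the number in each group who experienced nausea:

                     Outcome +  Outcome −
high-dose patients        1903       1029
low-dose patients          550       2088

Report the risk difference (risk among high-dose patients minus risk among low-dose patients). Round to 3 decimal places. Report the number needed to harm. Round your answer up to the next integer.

risk, high-dose patients = 1903/2932 = 0.6490
risk, low-dose patients = 550/2638 = 0.2085
risk difference = 0.6490 − 0.2085 = 0.441
absolute risk difference = 0.440554
1 / 0.440554 = 2.270 → round up → 3

RD = 0.441; NNH = 3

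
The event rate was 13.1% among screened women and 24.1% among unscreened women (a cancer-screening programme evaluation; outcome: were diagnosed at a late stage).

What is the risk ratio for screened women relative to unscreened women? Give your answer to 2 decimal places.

RR = 0.1310 / 0.2410 = 0.54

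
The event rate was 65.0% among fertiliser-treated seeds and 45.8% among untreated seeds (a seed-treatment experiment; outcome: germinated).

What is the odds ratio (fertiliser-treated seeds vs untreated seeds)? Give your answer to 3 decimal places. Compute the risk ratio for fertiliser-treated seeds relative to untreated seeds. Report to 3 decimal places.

OR = 2.198; RR = 1.419

odds, fertiliser-treated seeds = 0.6500/0.3500 = 1.8571
odds, untreated seeds = 0.4580/0.5420 = 0.8450
OR = 1.8571 / 0.8450 = 2.198
RR = 0.6500 / 0.4580 = 1.419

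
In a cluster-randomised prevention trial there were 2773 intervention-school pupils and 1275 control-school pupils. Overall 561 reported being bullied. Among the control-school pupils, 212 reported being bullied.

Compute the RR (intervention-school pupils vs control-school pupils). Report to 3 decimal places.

intervention-school pupils with the outcome: 561 − 212 = 349
intervention-school pupils without the outcome: 2773 − 349 = 2424
control-school pupils without the outcome: 1275 − 212 = 1063
risk, intervention-school pupils = 349/2773 = 0.1259
risk, control-school pupils = 212/1275 = 0.1663
RR = 0.1259 / 0.1663 = 0.757

0.757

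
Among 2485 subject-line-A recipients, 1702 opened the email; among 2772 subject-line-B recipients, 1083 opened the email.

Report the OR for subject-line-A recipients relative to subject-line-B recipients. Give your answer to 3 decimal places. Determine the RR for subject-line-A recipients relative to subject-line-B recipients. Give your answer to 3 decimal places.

OR = 3.390; RR = 1.753

OR = (1702 × 1689) / (783 × 1083) = 2874678/847989 ≈ 3.390
risk, subject-line-A recipients = 1702/2485 = 0.6849
risk, subject-line-B recipients = 1083/2772 = 0.3907
RR = 0.6849 / 0.3907 = 1.753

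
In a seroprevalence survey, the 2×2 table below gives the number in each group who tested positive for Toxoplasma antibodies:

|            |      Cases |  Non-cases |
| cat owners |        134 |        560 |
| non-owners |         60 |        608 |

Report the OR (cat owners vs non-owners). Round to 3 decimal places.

OR = (134 × 608) / (560 × 60) = 81472/33600 ≈ 2.425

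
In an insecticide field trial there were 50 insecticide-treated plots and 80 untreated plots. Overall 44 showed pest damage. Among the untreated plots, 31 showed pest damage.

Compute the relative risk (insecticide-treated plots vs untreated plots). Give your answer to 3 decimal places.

insecticide-treated plots with the outcome: 44 − 31 = 13
insecticide-treated plots without the outcome: 50 − 13 = 37
untreated plots without the outcome: 80 − 31 = 49
risk, insecticide-treated plots = 13/50 = 0.2600
risk, untreated plots = 31/80 = 0.3875
RR = 0.2600 / 0.3875 = 0.671

RR = 0.671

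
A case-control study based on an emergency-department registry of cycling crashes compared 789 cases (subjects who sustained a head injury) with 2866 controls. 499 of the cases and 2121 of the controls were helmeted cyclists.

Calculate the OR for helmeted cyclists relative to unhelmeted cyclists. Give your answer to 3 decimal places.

odds, helmeted cyclists = 499/2121 = 0.2353
odds, unhelmeted cyclists = 290/745 = 0.3893
OR = 0.2353 / 0.3893 = 0.604

OR: 0.604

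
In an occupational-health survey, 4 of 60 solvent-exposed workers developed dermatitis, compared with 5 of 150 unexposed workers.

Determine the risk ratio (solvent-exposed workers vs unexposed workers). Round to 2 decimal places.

RR ≈ 2.00

risk, solvent-exposed workers = 4/60 = 0.06667
risk, unexposed workers = 5/150 = 0.03333
RR = 0.06667 / 0.03333 = 2.00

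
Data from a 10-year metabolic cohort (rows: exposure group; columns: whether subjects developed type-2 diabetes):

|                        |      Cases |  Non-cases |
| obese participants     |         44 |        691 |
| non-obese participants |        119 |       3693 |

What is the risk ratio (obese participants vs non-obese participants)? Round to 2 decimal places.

RR = 1.92

risk, obese participants = 44/735 = 0.05986
risk, non-obese participants = 119/3812 = 0.03122
RR = 0.05986 / 0.03122 = 1.92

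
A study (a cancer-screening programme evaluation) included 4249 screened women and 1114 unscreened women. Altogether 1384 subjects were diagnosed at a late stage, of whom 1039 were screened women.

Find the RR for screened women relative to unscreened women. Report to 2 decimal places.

0.79

screened women without the outcome: 4249 − 1039 = 3210
unscreened women with the outcome: 1384 − 1039 = 345
unscreened women without the outcome: 1114 − 345 = 769
risk, screened women = 1039/4249 = 0.2445
risk, unscreened women = 345/1114 = 0.3097
RR = 0.2445 / 0.3097 = 0.79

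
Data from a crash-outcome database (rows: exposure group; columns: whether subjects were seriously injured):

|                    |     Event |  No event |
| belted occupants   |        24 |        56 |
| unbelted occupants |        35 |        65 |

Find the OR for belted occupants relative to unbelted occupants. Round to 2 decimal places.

0.80

odds, belted occupants = 24/56 = 0.4286
odds, unbelted occupants = 35/65 = 0.5385
OR = 0.4286 / 0.5385 = 0.80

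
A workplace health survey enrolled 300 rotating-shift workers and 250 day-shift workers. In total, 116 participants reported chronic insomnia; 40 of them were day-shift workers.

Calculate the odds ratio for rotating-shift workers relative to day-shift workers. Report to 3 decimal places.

rotating-shift workers with the outcome: 116 − 40 = 76
rotating-shift workers without the outcome: 300 − 76 = 224
day-shift workers without the outcome: 250 − 40 = 210
odds, rotating-shift workers = 76/224 = 0.3393
odds, day-shift workers = 40/210 = 0.1905
OR = 0.3393 / 0.1905 = 1.781

1.781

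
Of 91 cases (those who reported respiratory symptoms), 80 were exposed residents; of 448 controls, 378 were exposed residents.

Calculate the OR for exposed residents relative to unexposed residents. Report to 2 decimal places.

odds, exposed residents = 80/378 = 0.2116
odds, unexposed residents = 11/70 = 0.1571
OR = 0.2116 / 0.1571 = 1.35

OR ≈ 1.35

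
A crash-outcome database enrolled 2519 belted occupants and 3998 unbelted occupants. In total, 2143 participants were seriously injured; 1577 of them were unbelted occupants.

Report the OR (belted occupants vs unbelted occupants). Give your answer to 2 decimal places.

0.44

belted occupants with the outcome: 2143 − 1577 = 566
belted occupants without the outcome: 2519 − 566 = 1953
unbelted occupants without the outcome: 3998 − 1577 = 2421
odds, belted occupants = 566/1953 = 0.2898
odds, unbelted occupants = 1577/2421 = 0.6514
OR = 0.2898 / 0.6514 = 0.44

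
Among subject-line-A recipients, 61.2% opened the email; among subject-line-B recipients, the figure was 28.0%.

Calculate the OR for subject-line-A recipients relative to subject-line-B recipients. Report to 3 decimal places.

odds, subject-line-A recipients = 0.6120/0.3880 = 1.5773
odds, subject-line-B recipients = 0.2800/0.7200 = 0.3889
OR = 1.5773 / 0.3889 = 4.056

4.056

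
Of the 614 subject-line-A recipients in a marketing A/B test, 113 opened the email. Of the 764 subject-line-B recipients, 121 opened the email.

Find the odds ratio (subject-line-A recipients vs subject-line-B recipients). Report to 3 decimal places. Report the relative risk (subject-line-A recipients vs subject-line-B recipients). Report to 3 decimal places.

OR = (113 × 643) / (501 × 121) = 72659/60621 ≈ 1.199
risk, subject-line-A recipients = 113/614 = 0.1840
risk, subject-line-B recipients = 121/764 = 0.1584
RR = 0.1840 / 0.1584 = 1.162

OR = 1.199; RR = 1.162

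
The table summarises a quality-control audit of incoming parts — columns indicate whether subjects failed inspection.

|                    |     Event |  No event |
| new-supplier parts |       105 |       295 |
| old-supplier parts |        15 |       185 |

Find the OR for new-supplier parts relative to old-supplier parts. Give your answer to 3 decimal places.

OR = (105 × 185) / (295 × 15) = 19425/4425 ≈ 4.390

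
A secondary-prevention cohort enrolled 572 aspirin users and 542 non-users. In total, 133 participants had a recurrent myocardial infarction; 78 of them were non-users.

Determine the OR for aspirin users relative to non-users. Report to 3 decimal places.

aspirin users with the outcome: 133 − 78 = 55
aspirin users without the outcome: 572 − 55 = 517
non-users without the outcome: 542 − 78 = 464
OR = (55 × 464) / (517 × 78) = 25520/40326 ≈ 0.633

OR = 0.633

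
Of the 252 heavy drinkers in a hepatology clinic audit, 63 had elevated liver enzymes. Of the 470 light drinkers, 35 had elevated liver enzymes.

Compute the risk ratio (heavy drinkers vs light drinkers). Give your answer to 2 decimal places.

RR: 3.36

risk, heavy drinkers = 63/252 = 0.2500
risk, light drinkers = 35/470 = 0.0745
RR = 0.2500 / 0.0745 = 3.36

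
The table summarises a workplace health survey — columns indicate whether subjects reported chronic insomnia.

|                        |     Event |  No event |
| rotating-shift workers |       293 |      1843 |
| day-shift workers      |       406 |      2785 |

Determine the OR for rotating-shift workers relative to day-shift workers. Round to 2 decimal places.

1.09

odds, rotating-shift workers = 293/1843 = 0.1590
odds, day-shift workers = 406/2785 = 0.1458
OR = 0.1590 / 0.1458 = 1.09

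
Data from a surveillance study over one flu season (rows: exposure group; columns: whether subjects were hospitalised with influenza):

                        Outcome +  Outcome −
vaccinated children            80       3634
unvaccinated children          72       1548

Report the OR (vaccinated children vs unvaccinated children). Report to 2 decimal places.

odds, vaccinated children = 80/3634 = 0.02201
odds, unvaccinated children = 72/1548 = 0.04651
OR = 0.02201 / 0.04651 = 0.47

OR: 0.47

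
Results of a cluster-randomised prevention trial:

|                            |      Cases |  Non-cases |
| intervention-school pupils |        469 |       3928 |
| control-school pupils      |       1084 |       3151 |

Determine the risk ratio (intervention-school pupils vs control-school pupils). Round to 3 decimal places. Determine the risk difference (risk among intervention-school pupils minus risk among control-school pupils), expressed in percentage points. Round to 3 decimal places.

RR = 0.417; RD = -14.930

risk, intervention-school pupils = 469/4397 = 0.1067
risk, control-school pupils = 1084/4235 = 0.2560
RR = 0.1067 / 0.2560 = 0.417
risk difference = 0.1067 − 0.2560 = -0.1493 → -14.930 percentage points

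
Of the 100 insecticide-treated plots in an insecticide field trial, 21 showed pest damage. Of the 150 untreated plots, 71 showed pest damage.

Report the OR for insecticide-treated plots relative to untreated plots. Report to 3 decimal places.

OR = (21 × 79) / (79 × 71) = 1659/5609 ≈ 0.296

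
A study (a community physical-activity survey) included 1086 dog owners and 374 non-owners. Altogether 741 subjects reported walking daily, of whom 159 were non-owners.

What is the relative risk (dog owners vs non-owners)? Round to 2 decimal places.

RR ≈ 1.26

dog owners with the outcome: 741 − 159 = 582
dog owners without the outcome: 1086 − 582 = 504
non-owners without the outcome: 374 − 159 = 215
risk, dog owners = 582/1086 = 0.5359
risk, non-owners = 159/374 = 0.4251
RR = 0.5359 / 0.4251 = 1.26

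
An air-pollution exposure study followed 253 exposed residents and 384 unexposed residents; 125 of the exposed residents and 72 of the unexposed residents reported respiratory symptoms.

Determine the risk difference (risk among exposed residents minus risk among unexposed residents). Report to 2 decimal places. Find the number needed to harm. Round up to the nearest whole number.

risk, exposed residents = 125/253 = 0.4941
risk, unexposed residents = 72/384 = 0.1875
risk difference = 0.4941 − 0.1875 = 0.31
absolute risk difference = 0.306571
1 / 0.306571 = 3.262 → round up → 4

RD = 0.31; NNH = 4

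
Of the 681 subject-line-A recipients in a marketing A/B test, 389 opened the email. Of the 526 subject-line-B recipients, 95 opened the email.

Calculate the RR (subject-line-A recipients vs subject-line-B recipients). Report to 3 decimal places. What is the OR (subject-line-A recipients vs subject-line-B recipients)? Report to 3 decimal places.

RR = 3.163; OR = 6.044

risk, subject-line-A recipients = 389/681 = 0.5712
risk, subject-line-B recipients = 95/526 = 0.1806
RR = 0.5712 / 0.1806 = 3.163
odds, subject-line-A recipients = 389/292 = 1.3322
odds, subject-line-B recipients = 95/431 = 0.2204
OR = 1.3322 / 0.2204 = 6.044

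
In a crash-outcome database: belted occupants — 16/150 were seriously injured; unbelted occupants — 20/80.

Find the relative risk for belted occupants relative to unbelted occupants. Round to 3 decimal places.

risk, belted occupants = 16/150 = 0.1067
risk, unbelted occupants = 20/80 = 0.2500
RR = 0.1067 / 0.2500 = 0.427

0.427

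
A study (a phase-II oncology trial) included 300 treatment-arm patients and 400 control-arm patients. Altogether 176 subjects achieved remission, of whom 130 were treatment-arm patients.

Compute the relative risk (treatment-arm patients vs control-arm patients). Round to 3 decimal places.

treatment-arm patients without the outcome: 300 − 130 = 170
control-arm patients with the outcome: 176 − 130 = 46
control-arm patients without the outcome: 400 − 46 = 354
risk, treatment-arm patients = 130/300 = 0.4333
risk, control-arm patients = 46/400 = 0.1150
RR = 0.4333 / 0.1150 = 3.768

RR = 3.768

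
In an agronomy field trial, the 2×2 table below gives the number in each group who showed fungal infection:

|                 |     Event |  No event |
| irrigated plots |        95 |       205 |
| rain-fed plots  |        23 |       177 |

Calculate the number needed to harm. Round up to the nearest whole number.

risk, irrigated plots = 95/300 = 0.316667
risk, rain-fed plots = 23/200 = 0.115000
absolute risk difference = 0.201667
1 / 0.201667 = 4.959 → round up → 5

5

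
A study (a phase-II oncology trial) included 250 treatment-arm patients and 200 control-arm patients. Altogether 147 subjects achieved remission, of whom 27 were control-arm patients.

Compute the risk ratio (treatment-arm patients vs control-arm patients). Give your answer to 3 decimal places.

3.556

treatment-arm patients with the outcome: 147 − 27 = 120
treatment-arm patients without the outcome: 250 − 120 = 130
control-arm patients without the outcome: 200 − 27 = 173
risk, treatment-arm patients = 120/250 = 0.4800
risk, control-arm patients = 27/200 = 0.1350
RR = 0.4800 / 0.1350 = 3.556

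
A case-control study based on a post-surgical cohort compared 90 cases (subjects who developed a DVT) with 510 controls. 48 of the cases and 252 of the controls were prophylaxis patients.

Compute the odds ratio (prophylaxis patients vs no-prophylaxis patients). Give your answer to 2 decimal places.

OR = (48 × 258) / (252 × 42) = 12384/10584 ≈ 1.17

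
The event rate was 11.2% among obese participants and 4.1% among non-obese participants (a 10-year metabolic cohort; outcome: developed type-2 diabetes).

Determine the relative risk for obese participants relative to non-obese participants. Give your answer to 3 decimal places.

RR = 0.11200 / 0.04100 = 2.732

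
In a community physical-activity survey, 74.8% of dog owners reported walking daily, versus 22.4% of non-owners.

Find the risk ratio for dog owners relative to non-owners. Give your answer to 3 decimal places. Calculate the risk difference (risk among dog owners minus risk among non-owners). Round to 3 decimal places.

RR = 3.339; RD = 0.524

RR = 0.7480 / 0.2240 = 3.339
risk difference = 0.7480 − 0.2240 = 0.524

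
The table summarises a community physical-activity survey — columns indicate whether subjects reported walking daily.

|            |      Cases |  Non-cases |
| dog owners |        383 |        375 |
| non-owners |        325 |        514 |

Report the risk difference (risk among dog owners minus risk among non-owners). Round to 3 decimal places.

risk, dog owners = 383/758 = 0.5053
risk, non-owners = 325/839 = 0.3874
risk difference = 0.5053 − 0.3874 = 0.118

0.118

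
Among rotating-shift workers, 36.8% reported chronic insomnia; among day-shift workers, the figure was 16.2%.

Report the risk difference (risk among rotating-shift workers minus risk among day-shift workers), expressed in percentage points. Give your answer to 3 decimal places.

risk difference = 0.3680 − 0.1620 = 0.2060 → 20.600 percentage points

20.600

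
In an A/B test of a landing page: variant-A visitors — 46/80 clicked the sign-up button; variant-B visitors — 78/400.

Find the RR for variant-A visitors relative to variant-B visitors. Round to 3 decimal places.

risk, variant-A visitors = 46/80 = 0.5750
risk, variant-B visitors = 78/400 = 0.1950
RR = 0.5750 / 0.1950 = 2.949

2.949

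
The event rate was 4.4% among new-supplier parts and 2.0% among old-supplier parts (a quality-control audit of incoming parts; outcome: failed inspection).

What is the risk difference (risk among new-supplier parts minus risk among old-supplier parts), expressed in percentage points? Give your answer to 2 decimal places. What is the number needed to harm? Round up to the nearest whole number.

RD = 2.40; NNH = 42

risk difference = 0.04400 − 0.02000 = 0.02400 → 2.40 percentage points
absolute risk difference = 0.024000
1 / 0.024000 = 41.667 → round up → 42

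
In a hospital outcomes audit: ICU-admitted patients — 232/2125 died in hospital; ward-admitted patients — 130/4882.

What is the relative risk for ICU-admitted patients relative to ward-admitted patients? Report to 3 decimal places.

risk, ICU-admitted patients = 232/2125 = 0.10918
risk, ward-admitted patients = 130/4882 = 0.02663
RR = 0.10918 / 0.02663 = 4.100

RR: 4.100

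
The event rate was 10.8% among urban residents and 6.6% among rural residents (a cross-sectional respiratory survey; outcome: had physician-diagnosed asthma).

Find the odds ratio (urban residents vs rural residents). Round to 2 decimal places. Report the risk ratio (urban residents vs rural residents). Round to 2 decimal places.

OR = 1.71; RR = 1.64

odds, urban residents = 0.1080/0.8920 = 0.1211
odds, rural residents = 0.0660/0.9340 = 0.0707
OR = 0.1211 / 0.0707 = 1.71
RR = 0.1080 / 0.0660 = 1.64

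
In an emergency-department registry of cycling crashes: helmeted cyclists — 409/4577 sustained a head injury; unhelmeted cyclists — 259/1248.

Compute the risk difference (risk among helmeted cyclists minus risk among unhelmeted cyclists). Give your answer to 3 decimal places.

RD: -0.118

risk, helmeted cyclists = 409/4577 = 0.0894
risk, unhelmeted cyclists = 259/1248 = 0.2075
risk difference = 0.0894 − 0.2075 = -0.118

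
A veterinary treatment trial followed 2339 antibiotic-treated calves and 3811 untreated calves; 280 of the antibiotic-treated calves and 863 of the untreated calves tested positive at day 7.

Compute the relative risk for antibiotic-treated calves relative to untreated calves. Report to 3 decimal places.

0.529

risk, antibiotic-treated calves = 280/2339 = 0.1197
risk, untreated calves = 863/3811 = 0.2264
RR = 0.1197 / 0.2264 = 0.529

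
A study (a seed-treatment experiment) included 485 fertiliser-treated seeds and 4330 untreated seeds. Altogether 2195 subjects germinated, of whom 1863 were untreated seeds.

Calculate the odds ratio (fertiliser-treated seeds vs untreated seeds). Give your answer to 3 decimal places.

OR ≈ 2.873

fertiliser-treated seeds with the outcome: 2195 − 1863 = 332
fertiliser-treated seeds without the outcome: 485 − 332 = 153
untreated seeds without the outcome: 4330 − 1863 = 2467
OR = (332 × 2467) / (153 × 1863) = 819044/285039 ≈ 2.873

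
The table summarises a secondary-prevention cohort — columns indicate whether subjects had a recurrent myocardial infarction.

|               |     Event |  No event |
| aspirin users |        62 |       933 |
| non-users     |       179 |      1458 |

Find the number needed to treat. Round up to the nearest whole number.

22

risk, aspirin users = 62/995 = 0.062312
risk, non-users = 179/1637 = 0.109346
absolute risk difference = 0.047035
1 / 0.047035 = 21.261 → round up → 22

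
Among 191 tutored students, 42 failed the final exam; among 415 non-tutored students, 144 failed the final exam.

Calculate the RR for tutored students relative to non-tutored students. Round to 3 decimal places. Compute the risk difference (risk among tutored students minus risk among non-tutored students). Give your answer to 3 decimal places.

risk, tutored students = 42/191 = 0.2199
risk, non-tutored students = 144/415 = 0.3470
RR = 0.2199 / 0.3470 = 0.634
risk difference = 0.2199 − 0.3470 = -0.127

RR = 0.634; RD = -0.127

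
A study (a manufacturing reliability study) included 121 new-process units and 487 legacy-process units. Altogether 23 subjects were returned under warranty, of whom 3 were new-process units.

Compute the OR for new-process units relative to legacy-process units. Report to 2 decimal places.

new-process units without the outcome: 121 − 3 = 118
legacy-process units with the outcome: 23 − 3 = 20
legacy-process units without the outcome: 487 − 20 = 467
odds, new-process units = 3/118 = 0.02542
odds, legacy-process units = 20/467 = 0.04283
OR = 0.02542 / 0.04283 = 0.59

0.59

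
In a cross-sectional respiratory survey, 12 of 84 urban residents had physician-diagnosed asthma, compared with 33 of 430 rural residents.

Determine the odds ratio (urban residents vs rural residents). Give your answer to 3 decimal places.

OR = (12 × 397) / (72 × 33) = 4764/2376 ≈ 2.005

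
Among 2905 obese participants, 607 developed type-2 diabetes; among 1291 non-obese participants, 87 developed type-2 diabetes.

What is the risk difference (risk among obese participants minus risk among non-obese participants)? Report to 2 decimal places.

risk, obese participants = 607/2905 = 0.2090
risk, non-obese participants = 87/1291 = 0.0674
risk difference = 0.2090 − 0.0674 = 0.14

RD ≈ 0.14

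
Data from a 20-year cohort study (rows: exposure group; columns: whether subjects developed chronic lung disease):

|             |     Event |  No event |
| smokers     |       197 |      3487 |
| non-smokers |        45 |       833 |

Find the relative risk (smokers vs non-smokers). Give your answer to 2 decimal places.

risk, smokers = 197/3684 = 0.0535
risk, non-smokers = 45/878 = 0.0513
RR = 0.0535 / 0.0513 = 1.04

RR: 1.04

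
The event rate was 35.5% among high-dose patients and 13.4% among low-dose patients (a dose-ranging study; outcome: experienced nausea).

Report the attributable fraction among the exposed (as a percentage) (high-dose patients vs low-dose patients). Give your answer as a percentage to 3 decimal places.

AR% = (0.3550 − 0.1340) / 0.3550 = 0.6225 → 62.254%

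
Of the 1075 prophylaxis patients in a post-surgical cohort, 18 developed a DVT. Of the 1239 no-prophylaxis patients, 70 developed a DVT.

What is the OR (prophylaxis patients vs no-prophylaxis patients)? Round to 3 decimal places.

OR = (18 × 1169) / (1057 × 70) = 21042/73990 ≈ 0.284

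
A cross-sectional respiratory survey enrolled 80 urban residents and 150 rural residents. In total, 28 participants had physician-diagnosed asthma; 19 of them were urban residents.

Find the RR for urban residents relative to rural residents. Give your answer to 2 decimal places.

3.96

urban residents without the outcome: 80 − 19 = 61
rural residents with the outcome: 28 − 19 = 9
rural residents without the outcome: 150 − 9 = 141
risk, urban residents = 19/80 = 0.2375
risk, rural residents = 9/150 = 0.0600
RR = 0.2375 / 0.0600 = 3.96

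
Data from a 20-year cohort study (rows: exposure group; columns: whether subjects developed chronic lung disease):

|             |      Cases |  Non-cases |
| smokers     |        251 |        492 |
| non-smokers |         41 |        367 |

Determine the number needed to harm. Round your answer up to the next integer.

risk, smokers = 251/743 = 0.337820
risk, non-smokers = 41/408 = 0.100490
absolute risk difference = 0.237329
1 / 0.237329 = 4.214 → round up → 5

5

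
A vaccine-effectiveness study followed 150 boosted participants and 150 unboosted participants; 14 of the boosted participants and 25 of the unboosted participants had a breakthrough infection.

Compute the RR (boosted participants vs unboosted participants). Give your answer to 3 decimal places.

0.560

risk, boosted participants = 14/150 = 0.0933
risk, unboosted participants = 25/150 = 0.1667
RR = 0.0933 / 0.1667 = 0.560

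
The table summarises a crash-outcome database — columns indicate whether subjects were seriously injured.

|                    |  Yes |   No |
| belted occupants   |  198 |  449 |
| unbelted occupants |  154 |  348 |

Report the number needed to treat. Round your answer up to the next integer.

1343

risk, belted occupants = 198/647 = 0.306028
risk, unbelted occupants = 154/502 = 0.306773
absolute risk difference = 0.000745
1 / 0.000745 = 1342.282 → round up → 1343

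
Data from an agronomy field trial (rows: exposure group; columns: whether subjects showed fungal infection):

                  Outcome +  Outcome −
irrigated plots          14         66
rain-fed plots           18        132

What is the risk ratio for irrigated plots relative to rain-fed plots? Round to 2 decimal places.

risk, irrigated plots = 14/80 = 0.1750
risk, rain-fed plots = 18/150 = 0.1200
RR = 0.1750 / 0.1200 = 1.46

RR ≈ 1.46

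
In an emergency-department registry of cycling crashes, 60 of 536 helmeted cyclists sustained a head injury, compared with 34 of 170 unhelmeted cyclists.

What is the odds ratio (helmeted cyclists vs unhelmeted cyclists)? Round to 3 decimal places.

OR = (60 × 136) / (476 × 34) = 8160/16184 ≈ 0.504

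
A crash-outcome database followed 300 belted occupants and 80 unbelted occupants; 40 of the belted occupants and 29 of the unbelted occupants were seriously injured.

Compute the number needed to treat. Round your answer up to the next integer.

risk, belted occupants = 40/300 = 0.133333
risk, unbelted occupants = 29/80 = 0.362500
absolute risk difference = 0.229167
1 / 0.229167 = 4.364 → round up → 5

NNT = 5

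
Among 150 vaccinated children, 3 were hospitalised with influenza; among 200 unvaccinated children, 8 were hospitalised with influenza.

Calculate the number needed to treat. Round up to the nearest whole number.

NNT ≈ 50

risk, vaccinated children = 3/150 = 0.020000
risk, unvaccinated children = 8/200 = 0.040000
absolute risk difference = 0.020000
1 / 0.020000 = 50.000 → round up → 50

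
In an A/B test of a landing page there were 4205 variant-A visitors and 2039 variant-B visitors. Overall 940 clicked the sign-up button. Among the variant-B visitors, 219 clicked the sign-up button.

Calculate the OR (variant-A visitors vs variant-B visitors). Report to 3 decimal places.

OR ≈ 1.720

variant-A visitors with the outcome: 940 − 219 = 721
variant-A visitors without the outcome: 4205 − 721 = 3484
variant-B visitors without the outcome: 2039 − 219 = 1820
odds, variant-A visitors = 721/3484 = 0.2069
odds, variant-B visitors = 219/1820 = 0.1203
OR = 0.2069 / 0.1203 = 1.720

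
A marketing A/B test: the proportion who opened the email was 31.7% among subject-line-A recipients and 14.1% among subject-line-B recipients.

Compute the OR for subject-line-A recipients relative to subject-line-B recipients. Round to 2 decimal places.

2.83

odds, subject-line-A recipients = 0.3170/0.6830 = 0.4641
odds, subject-line-B recipients = 0.1410/0.8590 = 0.1641
OR = 0.4641 / 0.1641 = 2.83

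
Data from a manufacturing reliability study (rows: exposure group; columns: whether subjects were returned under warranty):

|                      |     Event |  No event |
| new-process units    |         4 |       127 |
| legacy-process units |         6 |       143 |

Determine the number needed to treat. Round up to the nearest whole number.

risk, new-process units = 4/131 = 0.030534
risk, legacy-process units = 6/149 = 0.040268
absolute risk difference = 0.009734
1 / 0.009734 = 102.733 → round up → 103

103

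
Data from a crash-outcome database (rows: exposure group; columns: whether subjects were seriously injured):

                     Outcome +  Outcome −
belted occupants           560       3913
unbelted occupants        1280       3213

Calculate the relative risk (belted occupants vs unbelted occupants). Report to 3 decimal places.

0.439

risk, belted occupants = 560/4473 = 0.1252
risk, unbelted occupants = 1280/4493 = 0.2849
RR = 0.1252 / 0.2849 = 0.439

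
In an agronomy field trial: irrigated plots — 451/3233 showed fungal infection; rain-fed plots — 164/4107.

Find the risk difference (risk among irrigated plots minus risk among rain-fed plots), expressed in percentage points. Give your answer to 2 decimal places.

9.96

risk, irrigated plots = 451/3233 = 0.13950
risk, rain-fed plots = 164/4107 = 0.03993
risk difference = 0.13950 − 0.03993 = 0.09957 → 9.96 percentage points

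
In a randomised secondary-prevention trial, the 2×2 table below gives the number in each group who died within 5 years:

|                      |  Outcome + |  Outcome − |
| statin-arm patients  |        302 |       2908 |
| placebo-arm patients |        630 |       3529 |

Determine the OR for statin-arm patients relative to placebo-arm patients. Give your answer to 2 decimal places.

OR = (302 × 3529) / (2908 × 630) = 1065758/1832040 ≈ 0.58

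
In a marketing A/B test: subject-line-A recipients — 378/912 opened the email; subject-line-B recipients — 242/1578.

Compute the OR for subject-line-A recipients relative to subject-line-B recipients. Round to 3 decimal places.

OR = (378 × 1336) / (534 × 242) = 505008/129228 ≈ 3.908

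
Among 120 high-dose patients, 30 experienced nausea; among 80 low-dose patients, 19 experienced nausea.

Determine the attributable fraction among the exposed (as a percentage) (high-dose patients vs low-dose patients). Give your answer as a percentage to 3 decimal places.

AR% ≈ 5.000%

risk, high-dose patients = 30/120 = 0.2500
risk, low-dose patients = 19/80 = 0.2375
AR% = (0.2500 − 0.2375) / 0.2500 = 0.0500 → 5.000%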